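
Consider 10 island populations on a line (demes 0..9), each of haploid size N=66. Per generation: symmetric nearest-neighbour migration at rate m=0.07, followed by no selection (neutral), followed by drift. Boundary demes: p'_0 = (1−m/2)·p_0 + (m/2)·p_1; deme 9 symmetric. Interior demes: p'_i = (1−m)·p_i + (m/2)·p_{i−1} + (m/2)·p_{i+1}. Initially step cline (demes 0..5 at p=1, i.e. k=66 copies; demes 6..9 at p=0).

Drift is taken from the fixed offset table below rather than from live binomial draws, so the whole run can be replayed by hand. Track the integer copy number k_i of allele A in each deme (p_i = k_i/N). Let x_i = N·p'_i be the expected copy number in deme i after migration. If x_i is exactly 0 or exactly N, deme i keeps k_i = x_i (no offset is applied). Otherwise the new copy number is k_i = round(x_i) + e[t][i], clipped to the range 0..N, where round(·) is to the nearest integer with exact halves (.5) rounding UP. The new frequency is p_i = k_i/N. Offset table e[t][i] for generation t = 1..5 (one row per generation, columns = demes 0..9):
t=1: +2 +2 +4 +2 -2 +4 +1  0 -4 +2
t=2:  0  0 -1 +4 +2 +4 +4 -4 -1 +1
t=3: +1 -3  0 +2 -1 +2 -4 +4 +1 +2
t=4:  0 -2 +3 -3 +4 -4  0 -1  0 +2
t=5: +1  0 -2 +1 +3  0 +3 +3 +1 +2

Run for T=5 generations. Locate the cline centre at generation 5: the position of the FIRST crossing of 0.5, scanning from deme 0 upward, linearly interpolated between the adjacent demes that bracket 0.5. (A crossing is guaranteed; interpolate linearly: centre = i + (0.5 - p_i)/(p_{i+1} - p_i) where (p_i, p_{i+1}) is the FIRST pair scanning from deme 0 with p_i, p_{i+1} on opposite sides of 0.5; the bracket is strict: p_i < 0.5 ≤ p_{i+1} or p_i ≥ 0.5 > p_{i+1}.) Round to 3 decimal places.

5.568

t=0: k=[66 66 66 66 66 66 0 0 0 0]
t=1: x=[66.0000 66.0000 66.0000 66.0000 66.0000 63.6900 2.3100 0.0000 0.0000 0.0000] k=[66 66 66 66 66 66 3 0 0 0]
t=2: x=[66.0000 66.0000 66.0000 66.0000 66.0000 63.7950 5.1000 0.1050 0.0000 0.0000] k=[66 66 66 66 66 66 9 0 0 0]
t=3: x=[66.0000 66.0000 66.0000 66.0000 66.0000 64.0050 10.6800 0.3150 0.0000 0.0000] k=[66 66 66 66 66 66 7 4 0 0]
t=4: x=[66.0000 66.0000 66.0000 66.0000 66.0000 63.9350 8.9600 3.9650 0.1400 0.0000] k=[66 66 66 66 66 60 9 3 0 0]
t=5: x=[66.0000 66.0000 66.0000 66.0000 65.7900 58.4250 10.5750 3.1050 0.1050 0.0000] k=[66 66 66 66 66 58 14 6 1 0]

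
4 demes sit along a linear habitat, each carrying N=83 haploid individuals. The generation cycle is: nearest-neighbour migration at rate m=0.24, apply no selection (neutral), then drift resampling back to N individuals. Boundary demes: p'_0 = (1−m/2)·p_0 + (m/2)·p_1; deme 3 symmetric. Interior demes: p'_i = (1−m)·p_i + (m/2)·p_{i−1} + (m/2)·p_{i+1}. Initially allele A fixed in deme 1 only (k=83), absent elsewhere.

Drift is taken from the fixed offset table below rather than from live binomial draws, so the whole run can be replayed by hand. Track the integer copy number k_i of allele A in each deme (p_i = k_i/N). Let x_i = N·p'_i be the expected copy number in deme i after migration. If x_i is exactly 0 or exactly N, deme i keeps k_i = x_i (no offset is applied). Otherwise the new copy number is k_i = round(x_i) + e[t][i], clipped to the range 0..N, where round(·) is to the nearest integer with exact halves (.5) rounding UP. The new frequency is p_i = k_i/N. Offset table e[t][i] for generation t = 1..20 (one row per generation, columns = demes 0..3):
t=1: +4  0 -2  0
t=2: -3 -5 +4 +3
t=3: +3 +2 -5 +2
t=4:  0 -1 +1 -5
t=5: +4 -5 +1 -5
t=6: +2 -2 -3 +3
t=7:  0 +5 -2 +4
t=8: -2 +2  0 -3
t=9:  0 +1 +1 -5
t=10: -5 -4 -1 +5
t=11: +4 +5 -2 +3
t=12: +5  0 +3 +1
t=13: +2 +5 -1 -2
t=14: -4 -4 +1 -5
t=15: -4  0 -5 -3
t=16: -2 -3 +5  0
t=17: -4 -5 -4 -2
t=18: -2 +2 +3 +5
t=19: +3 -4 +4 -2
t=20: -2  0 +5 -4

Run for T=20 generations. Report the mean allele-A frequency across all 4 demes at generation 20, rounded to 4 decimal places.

0.1988

t=0: k=[0 83 0 0]
t=1: x=[9.9600 63.0800 9.9600 0.0000] k=[14 63 8 0]
t=2: x=[19.8800 50.5200 13.6400 0.9600] k=[17 46 18 4]
t=3: x=[20.4800 39.1600 19.6800 5.6800] k=[23 41 15 8]
t=4: x=[25.1600 35.7200 17.2800 8.8400] k=[25 35 18 4]
t=5: x=[26.2000 31.7600 18.3600 5.6800] k=[30 27 19 1]
t=6: x=[29.6400 26.4000 17.8000 3.1600] k=[32 24 15 6]
t=7: x=[31.0400 23.8800 15.0000 7.0800] k=[31 29 13 11]
t=8: x=[30.7600 27.3200 14.6800 11.2400] k=[29 29 15 8]
t=9: x=[29.0000 27.3200 15.8400 8.8400] k=[29 28 17 4]
t=10: x=[28.8800 26.8000 16.7600 5.5600] k=[24 23 16 11]
t=11: x=[23.8800 22.2800 16.2400 11.6000] k=[28 27 14 15]
t=12: x=[27.8800 25.5600 15.6800 14.8800] k=[33 26 19 16]
t=13: x=[32.1600 26.0000 19.4800 16.3600] k=[34 31 18 14]
t=14: x=[33.6400 29.8000 19.0800 14.4800] k=[30 26 20 9]
t=15: x=[29.5200 25.7600 19.4000 10.3200] k=[26 26 14 7]
t=16: x=[26.0000 24.5600 14.6000 7.8400] k=[24 22 20 8]
t=17: x=[23.7600 22.0000 18.8000 9.4400] k=[20 17 15 7]
t=18: x=[19.6400 17.1200 14.2800 7.9600] k=[18 19 17 13]
t=19: x=[18.1200 18.6400 16.7600 13.4800] k=[21 15 21 11]
t=20: x=[20.2800 16.4400 19.0800 12.2000] k=[18 16 24 8]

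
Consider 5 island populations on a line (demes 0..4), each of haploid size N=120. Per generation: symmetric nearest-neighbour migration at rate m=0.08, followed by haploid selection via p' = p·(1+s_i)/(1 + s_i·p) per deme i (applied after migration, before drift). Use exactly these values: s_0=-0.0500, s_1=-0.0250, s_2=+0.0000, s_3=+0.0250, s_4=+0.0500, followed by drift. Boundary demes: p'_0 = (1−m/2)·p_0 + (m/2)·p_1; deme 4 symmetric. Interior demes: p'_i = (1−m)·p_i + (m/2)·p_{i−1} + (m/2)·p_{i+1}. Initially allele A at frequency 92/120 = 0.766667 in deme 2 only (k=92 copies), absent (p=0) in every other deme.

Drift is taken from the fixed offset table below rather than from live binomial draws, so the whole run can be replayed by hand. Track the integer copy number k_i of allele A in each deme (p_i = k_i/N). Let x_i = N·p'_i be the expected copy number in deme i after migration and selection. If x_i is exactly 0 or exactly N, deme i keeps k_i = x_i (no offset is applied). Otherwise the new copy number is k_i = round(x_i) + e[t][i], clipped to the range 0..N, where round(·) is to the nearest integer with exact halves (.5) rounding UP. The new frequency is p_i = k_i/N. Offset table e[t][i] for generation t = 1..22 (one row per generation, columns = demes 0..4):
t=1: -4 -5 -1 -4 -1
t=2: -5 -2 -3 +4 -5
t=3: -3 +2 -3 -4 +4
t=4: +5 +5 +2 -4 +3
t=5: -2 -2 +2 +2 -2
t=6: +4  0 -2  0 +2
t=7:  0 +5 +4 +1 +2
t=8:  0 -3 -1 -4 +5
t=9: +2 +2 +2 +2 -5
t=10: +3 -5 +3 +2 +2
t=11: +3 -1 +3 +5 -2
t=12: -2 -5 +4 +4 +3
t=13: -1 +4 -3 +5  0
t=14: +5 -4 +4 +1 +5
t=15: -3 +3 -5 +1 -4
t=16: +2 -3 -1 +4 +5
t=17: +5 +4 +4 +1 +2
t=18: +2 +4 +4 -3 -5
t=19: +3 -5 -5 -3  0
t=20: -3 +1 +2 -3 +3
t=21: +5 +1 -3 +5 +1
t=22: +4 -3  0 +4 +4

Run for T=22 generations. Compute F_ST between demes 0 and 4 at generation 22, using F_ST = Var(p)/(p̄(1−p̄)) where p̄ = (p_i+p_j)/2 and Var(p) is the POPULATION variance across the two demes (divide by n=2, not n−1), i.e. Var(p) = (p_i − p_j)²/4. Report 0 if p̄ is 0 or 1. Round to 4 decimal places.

0.0380

t=0: k=[0 0 92 0 0]
t=1: x=[0.0000 3.5908 84.6400 3.7691 0.0000] k=[0 0 84 0 0]
t=2: x=[0.0000 3.2783 77.2800 3.4416 0.0000] k=[0 1 74 7 0]
t=3: x=[0.0380 3.7861 68.4000 9.6162 0.2940] k=[0 6 65 6 4]
t=4: x=[0.2280 7.9304 60.2800 8.4724 4.2767] k=[5 13 62 4 7]
t=5: x=[5.0652 14.3177 57.7200 6.5922 7.2034] k=[3 12 60 9 5]
t=6: x=[3.1965 13.2585 56.0400 11.1268 5.4064] k=[7 13 54 11 7]
t=7: x=[6.8988 14.0822 50.6400 12.8404 7.4956] k=[7 19 55 14 9]
t=8: x=[7.1282 19.5423 51.9200 15.7753 9.6231] k=[7 17 51 12 15]
t=9: x=[7.0517 17.5768 48.0800 13.9822 15.5277] k=[9 20 50 16 11]
t=10: x=[9.0034 20.3289 47.4400 17.5263 11.7054] k=[12 15 50 20 14]
t=11: x=[11.5724 15.9270 47.4000 21.3906 14.8638] k=[15 15 50 26 13]
t=12: x=[14.3396 16.0448 47.6400 26.9525 14.1165] k=[12 11 52 31 17]
t=13: x=[11.4189 12.3957 49.5200 31.8544 18.3041] k=[10 16 47 37 18]
t=14: x=[9.7697 16.6339 45.3600 37.2715 19.5452] k=[15 13 49 38 25]
t=15: x=[14.2627 14.2000 47.1200 38.5633 26.5141] k=[11 17 42 40 23]
t=16: x=[10.7282 17.3803 40.9200 40.0562 24.6211] k=[13 14 40 44 30]
t=17: x=[12.4557 14.6708 39.1200 43.9656 31.6846] k=[17 19 43 45 34]
t=18: x=[16.3423 19.4636 42.1200 45.1734 35.6504] k=[18 23 46 42 31]
t=19: x=[17.4221 23.2419 44.9200 42.3945 32.5851] k=[20 18 40 39 33]
t=20: x=[19.0824 18.5593 39.0800 39.4511 34.4252] k=[16 20 41 36 37]
t=21: x=[15.4561 20.2502 39.9600 36.8676 38.2194] k=[20 21 37 42 39]
t=22: x=[19.1983 21.1552 36.5600 42.3542 40.4172] k=[23 18 37 46 44]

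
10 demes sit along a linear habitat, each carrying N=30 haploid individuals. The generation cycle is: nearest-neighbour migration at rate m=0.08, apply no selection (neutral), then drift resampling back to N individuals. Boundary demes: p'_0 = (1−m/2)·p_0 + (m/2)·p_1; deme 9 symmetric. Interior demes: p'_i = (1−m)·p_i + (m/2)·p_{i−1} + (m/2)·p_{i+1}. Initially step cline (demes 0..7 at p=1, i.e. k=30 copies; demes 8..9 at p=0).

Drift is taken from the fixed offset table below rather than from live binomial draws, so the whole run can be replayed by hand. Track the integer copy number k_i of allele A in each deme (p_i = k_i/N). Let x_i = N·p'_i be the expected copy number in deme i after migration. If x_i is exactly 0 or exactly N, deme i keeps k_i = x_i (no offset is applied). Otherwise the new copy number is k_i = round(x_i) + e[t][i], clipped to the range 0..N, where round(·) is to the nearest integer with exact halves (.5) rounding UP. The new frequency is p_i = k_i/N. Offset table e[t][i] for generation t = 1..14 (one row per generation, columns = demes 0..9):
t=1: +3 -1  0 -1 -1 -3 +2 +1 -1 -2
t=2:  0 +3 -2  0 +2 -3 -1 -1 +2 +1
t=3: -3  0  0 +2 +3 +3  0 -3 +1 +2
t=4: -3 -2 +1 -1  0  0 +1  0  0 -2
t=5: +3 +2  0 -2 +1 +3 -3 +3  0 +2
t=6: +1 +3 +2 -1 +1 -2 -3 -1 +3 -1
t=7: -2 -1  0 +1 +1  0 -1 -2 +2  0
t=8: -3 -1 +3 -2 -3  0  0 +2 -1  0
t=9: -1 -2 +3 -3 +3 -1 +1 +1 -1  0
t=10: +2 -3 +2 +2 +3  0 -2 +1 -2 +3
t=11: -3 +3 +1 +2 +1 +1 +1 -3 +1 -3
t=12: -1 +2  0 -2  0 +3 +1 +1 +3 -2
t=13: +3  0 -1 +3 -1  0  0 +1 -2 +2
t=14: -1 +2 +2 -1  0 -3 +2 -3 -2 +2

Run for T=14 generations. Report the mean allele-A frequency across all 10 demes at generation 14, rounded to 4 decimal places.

0.7800

t=0: k=[30 30 30 30 30 30 30 30 0 0]
t=1: x=[30.0000 30.0000 30.0000 30.0000 30.0000 30.0000 30.0000 28.8000 1.2000 0.0000] k=[30 30 30 30 30 30 30 30 0 0]
t=2: x=[30.0000 30.0000 30.0000 30.0000 30.0000 30.0000 30.0000 28.8000 1.2000 0.0000] k=[30 30 30 30 30 30 30 28 3 0]
t=3: x=[30.0000 30.0000 30.0000 30.0000 30.0000 30.0000 29.9200 27.0800 3.8800 0.1200] k=[30 30 30 30 30 30 30 24 5 2]
t=4: x=[30.0000 30.0000 30.0000 30.0000 30.0000 30.0000 29.7600 23.4800 5.6400 2.1200] k=[30 30 30 30 30 30 30 23 6 0]
t=5: x=[30.0000 30.0000 30.0000 30.0000 30.0000 30.0000 29.7200 22.6000 6.4400 0.2400] k=[30 30 30 30 30 30 27 26 6 2]
t=6: x=[30.0000 30.0000 30.0000 30.0000 30.0000 29.8800 27.0800 25.2400 6.6400 2.1600] k=[30 30 30 30 30 28 24 24 10 1]
t=7: x=[30.0000 30.0000 30.0000 30.0000 29.9200 27.9200 24.1600 23.4400 10.2000 1.3600] k=[30 30 30 30 30 28 23 21 12 1]
t=8: x=[30.0000 30.0000 30.0000 30.0000 29.9200 27.8800 23.1200 20.7200 11.9200 1.4400] k=[30 30 30 30 27 28 23 23 11 1]
t=9: x=[30.0000 30.0000 30.0000 29.8800 27.1600 27.7600 23.2000 22.5200 11.0800 1.4000] k=[30 30 30 27 30 27 24 24 10 1]
t=10: x=[30.0000 30.0000 29.8800 27.2400 29.7600 27.0000 24.1200 23.4400 10.2000 1.3600] k=[30 30 30 29 30 27 22 24 8 4]
t=11: x=[30.0000 30.0000 29.9600 29.0800 29.8400 26.9200 22.2800 23.2800 8.4800 4.1600] k=[30 30 30 30 30 28 23 20 9 1]
t=12: x=[30.0000 30.0000 30.0000 30.0000 29.9200 27.8800 23.0800 19.6800 9.1200 1.3200] k=[30 30 30 30 30 30 24 21 12 0]
t=13: x=[30.0000 30.0000 30.0000 30.0000 30.0000 29.7600 24.1200 20.7600 11.8800 0.4800] k=[30 30 30 30 30 30 24 22 10 2]
t=14: x=[30.0000 30.0000 30.0000 30.0000 30.0000 29.7600 24.1600 21.6000 10.1600 2.3200] k=[30 30 30 30 30 27 26 19 8 4]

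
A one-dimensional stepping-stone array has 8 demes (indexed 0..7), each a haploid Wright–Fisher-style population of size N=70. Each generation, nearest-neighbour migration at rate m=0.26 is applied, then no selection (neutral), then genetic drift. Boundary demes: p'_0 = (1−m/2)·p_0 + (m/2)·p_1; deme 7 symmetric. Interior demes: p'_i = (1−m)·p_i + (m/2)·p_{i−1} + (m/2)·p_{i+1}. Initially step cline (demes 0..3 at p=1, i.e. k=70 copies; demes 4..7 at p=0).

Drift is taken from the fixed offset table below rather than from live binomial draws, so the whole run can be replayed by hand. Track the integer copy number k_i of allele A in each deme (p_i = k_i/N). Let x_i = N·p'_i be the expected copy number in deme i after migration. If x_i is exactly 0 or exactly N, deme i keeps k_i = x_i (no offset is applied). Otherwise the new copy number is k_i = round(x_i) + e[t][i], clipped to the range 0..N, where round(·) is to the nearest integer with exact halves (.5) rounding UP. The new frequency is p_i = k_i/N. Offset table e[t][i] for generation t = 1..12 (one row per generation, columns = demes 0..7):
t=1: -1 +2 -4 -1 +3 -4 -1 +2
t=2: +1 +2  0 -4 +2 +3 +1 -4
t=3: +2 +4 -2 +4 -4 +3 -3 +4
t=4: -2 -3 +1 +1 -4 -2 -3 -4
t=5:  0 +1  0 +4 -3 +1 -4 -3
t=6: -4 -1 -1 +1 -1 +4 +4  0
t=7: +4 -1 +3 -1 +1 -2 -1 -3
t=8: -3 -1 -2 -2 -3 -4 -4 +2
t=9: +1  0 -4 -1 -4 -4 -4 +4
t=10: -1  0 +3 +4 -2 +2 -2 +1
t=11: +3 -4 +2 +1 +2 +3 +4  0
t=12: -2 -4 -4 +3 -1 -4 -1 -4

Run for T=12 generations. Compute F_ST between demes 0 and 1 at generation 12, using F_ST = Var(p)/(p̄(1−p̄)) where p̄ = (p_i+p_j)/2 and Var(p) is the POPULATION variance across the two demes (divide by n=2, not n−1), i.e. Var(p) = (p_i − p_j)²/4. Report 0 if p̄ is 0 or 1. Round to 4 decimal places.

t=0: k=[70 70 70 70 0 0 0 0]
t=1: x=[70.0000 70.0000 70.0000 60.9000 9.1000 0.0000 0.0000 0.0000] k=[70 70 70 60 12 0 0 0]
t=2: x=[70.0000 70.0000 68.7000 55.0600 16.6800 1.5600 0.0000 0.0000] k=[70 70 69 51 19 5 0 0]
t=3: x=[70.0000 69.8700 66.7900 49.1800 21.3400 6.1700 0.6500 0.0000] k=[70 70 65 53 17 9 0 0]
t=4: x=[70.0000 69.3500 64.0900 49.8800 20.6400 8.8700 1.1700 0.0000] k=[70 66 65 51 17 7 0 0]
t=5: x=[69.4800 66.3900 63.3100 48.4000 20.1200 7.3900 0.9100 0.0000] k=[69 67 63 52 17 8 0 0]
t=6: x=[68.7400 66.7400 62.0900 48.8800 20.3800 8.1300 1.0400 0.0000] k=[65 66 61 50 19 12 5 0]
t=7: x=[65.1300 65.2200 60.2200 47.4000 22.1200 12.0000 5.2600 0.6500] k=[69 64 63 46 23 10 4 0]
t=8: x=[68.3500 64.5200 60.9200 45.2200 24.3000 10.9100 4.2600 0.5200] k=[65 64 59 43 21 7 0 3]
t=9: x=[64.8700 63.4800 57.5700 42.2200 22.0400 7.9100 1.3000 2.6100] k=[66 63 54 41 18 4 0 7]
t=10: x=[65.6100 62.2200 53.4800 39.7000 19.1700 5.3000 1.4300 6.0900] k=[65 62 56 44 17 7 0 7]
t=11: x=[64.6100 61.6100 55.2200 42.0500 19.2100 7.3900 1.8200 6.0900] k=[68 58 57 43 21 10 6 6]
t=12: x=[66.7000 59.1700 55.3100 41.9600 22.4300 10.9100 6.5200 6.0000] k=[65 55 51 45 21 7 6 2]

0.0417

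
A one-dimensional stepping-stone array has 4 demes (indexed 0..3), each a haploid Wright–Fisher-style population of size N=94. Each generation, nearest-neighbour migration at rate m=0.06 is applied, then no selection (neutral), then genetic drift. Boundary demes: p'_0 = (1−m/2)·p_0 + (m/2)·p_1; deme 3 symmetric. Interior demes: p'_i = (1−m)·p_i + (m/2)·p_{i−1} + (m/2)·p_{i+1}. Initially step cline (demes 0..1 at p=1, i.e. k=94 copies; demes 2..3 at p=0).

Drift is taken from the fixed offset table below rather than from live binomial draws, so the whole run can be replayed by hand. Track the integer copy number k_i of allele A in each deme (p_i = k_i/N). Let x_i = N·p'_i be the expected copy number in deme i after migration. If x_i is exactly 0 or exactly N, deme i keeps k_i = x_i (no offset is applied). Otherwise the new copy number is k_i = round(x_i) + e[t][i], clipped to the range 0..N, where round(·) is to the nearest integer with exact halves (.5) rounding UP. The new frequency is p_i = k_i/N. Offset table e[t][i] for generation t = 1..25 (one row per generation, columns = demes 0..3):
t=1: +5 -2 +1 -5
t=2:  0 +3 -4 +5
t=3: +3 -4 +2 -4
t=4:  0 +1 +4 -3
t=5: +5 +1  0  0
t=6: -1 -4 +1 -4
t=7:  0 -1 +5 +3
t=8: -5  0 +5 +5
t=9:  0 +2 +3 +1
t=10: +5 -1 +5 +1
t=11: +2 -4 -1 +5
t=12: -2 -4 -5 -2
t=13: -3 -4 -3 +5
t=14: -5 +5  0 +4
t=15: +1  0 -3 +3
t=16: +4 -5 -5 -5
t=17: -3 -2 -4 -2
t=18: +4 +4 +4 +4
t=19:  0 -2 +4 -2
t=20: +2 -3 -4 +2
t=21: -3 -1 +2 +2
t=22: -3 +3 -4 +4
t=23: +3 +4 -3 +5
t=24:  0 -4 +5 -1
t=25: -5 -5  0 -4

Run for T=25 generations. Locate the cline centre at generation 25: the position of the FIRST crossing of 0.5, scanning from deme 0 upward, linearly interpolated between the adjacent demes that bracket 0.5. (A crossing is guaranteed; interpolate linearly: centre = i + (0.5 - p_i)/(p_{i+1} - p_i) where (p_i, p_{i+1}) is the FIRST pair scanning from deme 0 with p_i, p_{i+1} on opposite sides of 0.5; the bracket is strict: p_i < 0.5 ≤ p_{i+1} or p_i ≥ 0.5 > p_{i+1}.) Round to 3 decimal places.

t=0: k=[94 94 0 0]
t=1: x=[94.0000 91.1800 2.8200 0.0000] k=[94 89 4 0]
t=2: x=[93.8500 86.6000 6.4300 0.1200] k=[94 90 2 5]
t=3: x=[93.8800 87.4800 4.7300 4.9100] k=[94 83 7 1]
t=4: x=[93.6700 81.0500 9.1000 1.1800] k=[94 82 13 0]
t=5: x=[93.6400 80.2900 14.6800 0.3900] k=[94 81 15 0]
t=6: x=[93.6100 79.4100 16.5300 0.4500] k=[93 75 18 0]
t=7: x=[92.4600 73.8300 19.1700 0.5400] k=[92 73 24 4]
t=8: x=[91.4300 72.1000 24.8700 4.6000] k=[86 72 30 10]
t=9: x=[85.5800 71.1600 30.6600 10.6000] k=[86 73 34 12]
t=10: x=[85.6100 72.2200 34.5100 12.6600] k=[91 71 40 14]
t=11: x=[90.4000 70.6700 40.1500 14.7800] k=[92 67 39 20]
t=12: x=[91.2500 66.9100 39.2700 20.5700] k=[89 63 34 19]
t=13: x=[88.2200 62.9100 34.4200 19.4500] k=[85 59 31 24]
t=14: x=[84.2200 58.9400 31.6300 24.2100] k=[79 64 32 28]
t=15: x=[78.5500 63.4900 32.8400 28.1200] k=[80 63 30 31]
t=16: x=[79.4900 62.5200 31.0200 30.9700] k=[83 58 26 26]
t=17: x=[82.2500 57.7900 26.9600 26.0000] k=[79 56 23 24]
t=18: x=[78.3100 55.7000 24.0200 23.9700] k=[82 60 28 28]
t=19: x=[81.3400 59.7000 28.9600 28.0000] k=[81 58 33 26]
t=20: x=[80.3100 57.9400 33.5400 26.2100] k=[82 55 30 28]
t=21: x=[81.1900 55.0600 30.6900 28.0600] k=[78 54 33 30]
t=22: x=[77.2800 54.0900 33.5400 30.0900] k=[74 57 30 34]
t=23: x=[73.4900 56.7000 30.9300 33.8800] k=[76 61 28 39]
t=24: x=[75.5500 60.4600 29.3200 38.6700] k=[76 56 34 38]
t=25: x=[75.4000 55.9400 34.7800 37.8800] k=[70 51 35 34]

1.250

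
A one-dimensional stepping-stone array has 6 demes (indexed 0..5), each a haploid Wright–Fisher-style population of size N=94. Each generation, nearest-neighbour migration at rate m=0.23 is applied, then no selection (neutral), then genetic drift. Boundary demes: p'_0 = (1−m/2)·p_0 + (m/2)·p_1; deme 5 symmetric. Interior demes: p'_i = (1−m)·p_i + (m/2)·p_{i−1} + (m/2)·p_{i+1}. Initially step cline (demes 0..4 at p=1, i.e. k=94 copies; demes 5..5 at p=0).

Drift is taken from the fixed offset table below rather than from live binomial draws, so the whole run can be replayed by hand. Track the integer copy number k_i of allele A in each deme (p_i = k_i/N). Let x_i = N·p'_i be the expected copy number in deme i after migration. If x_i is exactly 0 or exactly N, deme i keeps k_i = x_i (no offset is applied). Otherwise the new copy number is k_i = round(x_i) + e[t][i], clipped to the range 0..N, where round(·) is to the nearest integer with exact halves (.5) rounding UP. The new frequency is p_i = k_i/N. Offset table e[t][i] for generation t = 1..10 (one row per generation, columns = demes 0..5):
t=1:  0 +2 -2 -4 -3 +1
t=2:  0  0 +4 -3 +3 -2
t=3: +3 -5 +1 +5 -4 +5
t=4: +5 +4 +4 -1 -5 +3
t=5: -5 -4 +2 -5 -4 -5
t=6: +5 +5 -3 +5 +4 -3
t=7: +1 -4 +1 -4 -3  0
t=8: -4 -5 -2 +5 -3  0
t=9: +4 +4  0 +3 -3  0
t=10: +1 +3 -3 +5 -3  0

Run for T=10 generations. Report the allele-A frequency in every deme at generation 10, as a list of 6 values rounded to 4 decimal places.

t=0: k=[94 94 94 94 94 0]
t=1: x=[94.0000 94.0000 94.0000 94.0000 83.1900 10.8100] k=[94 94 94 94 80 12]
t=2: x=[94.0000 94.0000 94.0000 92.3900 73.7900 19.8200] k=[94 94 94 89 77 18]
t=3: x=[94.0000 94.0000 93.4250 88.1950 71.5950 24.7850] k=[94 94 94 93 68 30]
t=4: x=[94.0000 94.0000 93.8850 90.2400 66.5050 34.3700] k=[94 94 94 89 62 37]
t=5: x=[94.0000 94.0000 93.4250 86.4700 62.2300 39.8750] k=[94 94 94 81 58 35]
t=6: x=[94.0000 94.0000 92.5050 79.8500 58.0000 37.6450] k=[94 94 90 85 62 35]
t=7: x=[94.0000 93.5400 89.8850 82.9300 61.5400 38.1050] k=[94 90 91 79 59 38]
t=8: x=[93.5400 90.5750 89.5050 78.0800 58.8850 40.4150] k=[90 86 88 83 56 40]
t=9: x=[89.5400 86.6900 87.1950 80.4700 57.2650 41.8400] k=[94 91 87 83 54 42]
t=10: x=[93.6550 90.8850 87.0000 80.1250 55.9550 43.3800] k=[94 94 84 85 53 43]

[1.0000, 1.0000, 0.8936, 0.9043, 0.5638, 0.4574]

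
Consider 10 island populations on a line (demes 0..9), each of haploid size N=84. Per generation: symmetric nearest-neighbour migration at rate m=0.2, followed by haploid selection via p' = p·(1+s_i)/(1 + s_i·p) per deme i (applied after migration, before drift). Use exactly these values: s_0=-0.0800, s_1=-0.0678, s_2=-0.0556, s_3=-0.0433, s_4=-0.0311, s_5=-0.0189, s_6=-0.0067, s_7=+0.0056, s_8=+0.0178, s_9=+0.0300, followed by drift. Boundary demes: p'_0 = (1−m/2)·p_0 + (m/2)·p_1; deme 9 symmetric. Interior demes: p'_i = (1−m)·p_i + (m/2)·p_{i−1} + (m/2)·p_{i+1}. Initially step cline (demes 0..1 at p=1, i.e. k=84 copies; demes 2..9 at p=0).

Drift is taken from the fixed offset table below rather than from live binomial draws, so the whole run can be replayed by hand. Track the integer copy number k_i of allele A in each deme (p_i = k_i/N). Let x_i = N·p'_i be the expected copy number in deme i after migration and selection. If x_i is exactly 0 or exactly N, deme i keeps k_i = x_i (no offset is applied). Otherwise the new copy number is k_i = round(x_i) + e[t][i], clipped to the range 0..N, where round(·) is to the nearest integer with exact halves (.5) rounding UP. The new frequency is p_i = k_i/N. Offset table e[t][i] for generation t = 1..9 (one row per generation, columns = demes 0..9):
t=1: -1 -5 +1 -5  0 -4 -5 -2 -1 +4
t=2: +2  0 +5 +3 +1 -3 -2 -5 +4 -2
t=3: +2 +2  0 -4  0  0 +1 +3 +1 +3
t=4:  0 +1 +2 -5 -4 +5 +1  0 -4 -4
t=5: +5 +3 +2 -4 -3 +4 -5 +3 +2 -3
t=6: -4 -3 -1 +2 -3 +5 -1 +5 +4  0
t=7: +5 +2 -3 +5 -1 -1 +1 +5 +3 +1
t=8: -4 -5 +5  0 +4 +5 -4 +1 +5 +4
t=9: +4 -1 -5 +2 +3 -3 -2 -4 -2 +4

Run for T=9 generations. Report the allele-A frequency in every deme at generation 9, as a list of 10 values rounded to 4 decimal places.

[0.8690, 0.5476, 0.2619, 0.1548, 0.0952, 0.0000, 0.0000, 0.0000, 0.0000, 0.0000]

t=0: k=[84 84 0 0 0 0 0 0 0 0]
t=1: x=[84.0000 75.0541 7.9773 0.0000 0.0000 0.0000 0.0000 0.0000 0.0000 0.0000] k=[84 70 9 0 0 0 0 0 0 0]
t=2: x=[82.4805 64.2596 13.5377 0.8614 0.0000 0.0000 0.0000 0.0000 0.0000 0.0000] k=[84 64 19 4 0 0 0 0 0 0]
t=3: x=[81.8306 60.3248 21.0838 4.8920 0.3876 0.0000 0.0000 0.0000 0.0000 0.0000] k=[84 62 21 1 0 0 0 0 0 0]
t=4: x=[81.6141 58.8815 22.1544 2.7786 0.0969 0.0000 0.0000 0.0000 0.0000 0.0000] k=[82 60 24 0 0 0 0 0 0 0]
t=5: x=[79.4545 57.3390 24.2026 2.2989 0.0000 0.0000 0.0000 0.0000 0.0000 0.0000] k=[84 60 26 0 0 0 0 0 0 0]
t=6: x=[81.3978 57.7499 25.7670 2.4908 0.0000 0.0000 0.0000 0.0000 0.0000 0.0000] k=[77 55 25 4 0 0 0 0 0 0]
t=7: x=[74.0943 52.8367 24.8866 5.4693 0.3876 0.0000 0.0000 0.0000 0.0000 0.0000] k=[79 55 22 10 0 0 0 0 0 0]
t=8: x=[76.0177 52.7348 23.1290 9.8099 0.9693 0.0000 0.0000 0.0000 0.0000 0.0000] k=[72 48 28 10 5 0 0 0 0 0]
t=9: x=[68.5777 46.9527 27.1386 10.8741 4.8535 0.4906 0.0000 0.0000 0.0000 0.0000] k=[73 46 22 13 8 0 0 0 0 0]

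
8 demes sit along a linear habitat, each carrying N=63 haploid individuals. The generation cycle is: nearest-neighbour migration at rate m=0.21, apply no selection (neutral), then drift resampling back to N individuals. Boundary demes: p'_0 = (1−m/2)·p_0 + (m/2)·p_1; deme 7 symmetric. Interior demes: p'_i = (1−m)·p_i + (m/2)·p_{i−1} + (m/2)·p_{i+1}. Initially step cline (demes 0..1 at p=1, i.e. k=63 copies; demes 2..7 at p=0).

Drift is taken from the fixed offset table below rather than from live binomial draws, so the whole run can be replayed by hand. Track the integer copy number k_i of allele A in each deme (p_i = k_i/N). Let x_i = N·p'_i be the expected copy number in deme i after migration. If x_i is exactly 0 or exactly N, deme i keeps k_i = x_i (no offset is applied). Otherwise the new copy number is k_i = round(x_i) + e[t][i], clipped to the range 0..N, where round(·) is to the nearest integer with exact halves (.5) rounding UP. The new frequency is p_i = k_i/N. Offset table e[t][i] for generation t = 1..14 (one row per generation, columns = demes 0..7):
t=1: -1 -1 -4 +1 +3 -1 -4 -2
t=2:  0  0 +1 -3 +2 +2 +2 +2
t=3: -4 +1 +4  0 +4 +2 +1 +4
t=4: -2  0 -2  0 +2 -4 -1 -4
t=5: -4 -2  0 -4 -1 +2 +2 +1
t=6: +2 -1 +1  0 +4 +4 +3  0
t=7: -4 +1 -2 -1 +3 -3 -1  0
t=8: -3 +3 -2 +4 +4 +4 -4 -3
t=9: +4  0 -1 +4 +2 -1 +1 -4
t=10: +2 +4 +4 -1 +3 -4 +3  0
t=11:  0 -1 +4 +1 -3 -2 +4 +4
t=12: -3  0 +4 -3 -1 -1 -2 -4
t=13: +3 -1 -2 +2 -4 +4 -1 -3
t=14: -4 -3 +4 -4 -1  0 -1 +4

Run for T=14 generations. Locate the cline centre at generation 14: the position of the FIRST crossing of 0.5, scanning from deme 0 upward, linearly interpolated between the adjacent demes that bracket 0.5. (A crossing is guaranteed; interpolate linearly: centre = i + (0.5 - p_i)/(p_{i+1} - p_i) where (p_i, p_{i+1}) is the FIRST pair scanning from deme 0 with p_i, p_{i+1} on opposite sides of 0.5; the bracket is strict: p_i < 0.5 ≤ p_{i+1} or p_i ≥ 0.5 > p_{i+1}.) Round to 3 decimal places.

2.075

t=0: k=[63 63 0 0 0 0 0 0]
t=1: x=[63.0000 56.3850 6.6150 0.0000 0.0000 0.0000 0.0000 0.0000] k=[63 55 3 0 0 0 0 0]
t=2: x=[62.1600 50.3800 8.1450 0.3150 0.0000 0.0000 0.0000 0.0000] k=[62 50 9 0 0 0 0 0]
t=3: x=[60.7400 46.9550 12.3600 0.9450 0.0000 0.0000 0.0000 0.0000] k=[57 48 16 1 0 0 0 0]
t=4: x=[56.0550 45.5850 17.7850 2.4700 0.1050 0.0000 0.0000 0.0000] k=[54 46 16 2 2 0 0 0]
t=5: x=[53.1600 43.6900 17.6800 3.4700 1.7900 0.2100 0.0000 0.0000] k=[49 42 18 0 1 2 0 0]
t=6: x=[48.2650 40.2150 18.6300 1.9950 1.0000 1.6850 0.2100 0.0000] k=[50 39 20 2 5 6 3 0]
t=7: x=[48.8450 38.1600 20.1050 4.2050 4.7900 5.5800 3.0000 0.3150] k=[45 39 18 3 8 3 2 0]
t=8: x=[44.3700 37.4250 18.6300 5.1000 6.9500 3.4200 1.8950 0.2100] k=[41 40 17 9 11 7 0 0]
t=9: x=[40.8950 37.6900 18.5750 10.0500 10.3700 6.6850 0.7350 0.0000] k=[45 38 18 14 12 6 2 0]
t=10: x=[44.2650 36.6350 19.6800 14.2100 11.5800 6.2100 2.2100 0.2100] k=[46 41 24 13 15 2 5 0]
t=11: x=[45.4750 39.7400 24.6300 14.3650 13.4250 3.6800 4.1600 0.5250] k=[45 39 29 15 10 2 8 5]
t=12: x=[44.3700 38.5800 28.5800 15.9450 9.6850 3.4700 7.0550 5.3150] k=[41 39 33 13 9 2 5 1]
t=13: x=[40.7900 38.5800 31.5300 14.6800 8.6850 3.0500 4.2650 1.4200] k=[44 38 30 17 5 7 3 0]
t=14: x=[43.3700 37.7900 29.4750 17.1050 6.4700 6.3700 3.1050 0.3150] k=[39 35 33 13 5 6 2 4]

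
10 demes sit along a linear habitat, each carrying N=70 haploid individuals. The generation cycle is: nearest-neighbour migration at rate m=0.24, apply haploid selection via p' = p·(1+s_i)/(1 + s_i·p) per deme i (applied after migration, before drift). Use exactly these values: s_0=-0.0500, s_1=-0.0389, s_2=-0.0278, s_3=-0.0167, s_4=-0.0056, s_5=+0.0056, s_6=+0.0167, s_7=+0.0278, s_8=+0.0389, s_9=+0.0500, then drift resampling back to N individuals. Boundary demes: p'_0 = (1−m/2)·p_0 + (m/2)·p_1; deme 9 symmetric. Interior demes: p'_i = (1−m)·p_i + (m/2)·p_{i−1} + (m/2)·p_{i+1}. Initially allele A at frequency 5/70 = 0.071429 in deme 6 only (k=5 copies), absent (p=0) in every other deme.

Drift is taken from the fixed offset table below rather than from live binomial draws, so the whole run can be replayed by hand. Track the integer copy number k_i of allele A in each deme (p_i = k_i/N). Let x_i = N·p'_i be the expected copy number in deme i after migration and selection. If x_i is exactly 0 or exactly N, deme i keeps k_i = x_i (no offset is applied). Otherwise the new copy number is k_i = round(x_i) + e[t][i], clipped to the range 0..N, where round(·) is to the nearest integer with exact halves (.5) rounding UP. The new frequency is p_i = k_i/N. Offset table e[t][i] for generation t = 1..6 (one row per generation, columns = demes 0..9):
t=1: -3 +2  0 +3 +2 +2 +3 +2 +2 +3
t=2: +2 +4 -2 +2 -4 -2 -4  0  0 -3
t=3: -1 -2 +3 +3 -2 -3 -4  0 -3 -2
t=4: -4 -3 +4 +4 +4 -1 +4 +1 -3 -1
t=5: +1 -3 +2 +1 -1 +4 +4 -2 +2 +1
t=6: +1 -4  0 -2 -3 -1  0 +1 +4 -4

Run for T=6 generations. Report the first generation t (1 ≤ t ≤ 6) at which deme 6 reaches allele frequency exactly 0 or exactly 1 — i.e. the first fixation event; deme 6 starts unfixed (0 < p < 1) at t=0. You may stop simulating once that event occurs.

t=0: k=[0 0 0 0 0 0 5 0 0 0]
t=1: x=[0.0000 0.0000 0.0000 0.0000 0.0000 0.6033 3.8600 0.6165 0.0000 0.0000] k=[0 0 0 0 0 3 7 3 0 0]
t=2: x=[0.0000 0.0000 0.0000 0.0000 0.3580 3.1367 6.1320 3.2028 0.3739 0.0000] k=[0 0 0 0 0 1 2 3 0 0]
t=3: x=[0.0000 0.0000 0.0000 0.0000 0.1193 1.0055 2.0324 2.5875 0.3739 0.0000] k=[0 0 0 0 0 0 0 3 0 0]

3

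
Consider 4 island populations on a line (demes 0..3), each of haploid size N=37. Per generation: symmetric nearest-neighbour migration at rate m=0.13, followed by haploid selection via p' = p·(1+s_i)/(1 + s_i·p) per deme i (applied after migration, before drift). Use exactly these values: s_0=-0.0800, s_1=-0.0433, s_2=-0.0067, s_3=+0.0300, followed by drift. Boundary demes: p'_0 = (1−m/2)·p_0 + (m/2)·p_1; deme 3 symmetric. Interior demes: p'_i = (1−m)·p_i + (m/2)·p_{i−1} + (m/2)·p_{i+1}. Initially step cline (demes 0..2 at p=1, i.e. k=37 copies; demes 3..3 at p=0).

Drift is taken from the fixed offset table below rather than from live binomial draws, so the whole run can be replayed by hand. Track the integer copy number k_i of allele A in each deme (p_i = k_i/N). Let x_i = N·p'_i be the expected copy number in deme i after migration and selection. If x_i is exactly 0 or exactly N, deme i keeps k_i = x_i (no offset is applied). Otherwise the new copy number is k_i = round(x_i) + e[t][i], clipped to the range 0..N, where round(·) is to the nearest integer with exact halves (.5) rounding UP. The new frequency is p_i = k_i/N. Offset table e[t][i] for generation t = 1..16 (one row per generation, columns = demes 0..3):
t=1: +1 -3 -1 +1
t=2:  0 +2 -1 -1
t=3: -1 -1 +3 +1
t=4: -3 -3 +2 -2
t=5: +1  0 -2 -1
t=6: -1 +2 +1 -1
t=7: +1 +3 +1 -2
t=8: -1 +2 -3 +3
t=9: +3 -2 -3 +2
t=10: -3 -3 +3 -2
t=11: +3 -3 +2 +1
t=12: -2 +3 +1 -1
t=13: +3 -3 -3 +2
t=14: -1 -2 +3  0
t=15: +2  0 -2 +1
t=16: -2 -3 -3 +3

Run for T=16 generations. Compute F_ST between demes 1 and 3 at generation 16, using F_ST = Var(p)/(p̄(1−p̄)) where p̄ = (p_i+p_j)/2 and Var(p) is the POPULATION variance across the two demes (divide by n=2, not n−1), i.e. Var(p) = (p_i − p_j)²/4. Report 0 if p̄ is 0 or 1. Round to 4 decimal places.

t=0: k=[37 37 37 0]
t=1: x=[37.0000 37.0000 34.5798 2.4723] k=[37 37 34 3]
t=2: x=[37.0000 36.7962 32.1517 5.1445] k=[37 37 31 4]
t=3: x=[37.0000 36.5925 29.5953 5.9001] k=[37 36 33 7]
t=4: x=[36.9294 35.8205 31.4735 8.8881] k=[34 33 33 7]
t=5: x=[33.6923 32.9066 31.2776 8.8881] k=[35 33 29 8]
t=6: x=[34.6963 32.7048 27.8488 9.5733] k=[34 35 29 9]
t=7: x=[33.8316 34.4416 28.0444 10.5211] k=[35 37 29 9]
t=8: x=[34.9763 36.3211 28.1749 10.5211] k=[34 37 25 14]
t=9: x=[33.9711 35.9821 25.0106 14.9777] k=[37 34 22 17]
t=10: x=[36.7881 33.2691 22.3956 17.5976] k=[34 30 25 16]
t=11: x=[33.4835 29.6785 24.6848 16.8559] k=[36 27 27 18]
t=12: x=[35.2836 27.2709 26.3641 18.8584] k=[33 30 27 18]
t=13: x=[32.4847 29.7453 26.5597 18.8584] k=[35 27 24 21]
t=14: x=[34.2770 27.0054 23.9433 21.4620] k=[33 25 27 21]
t=15: x=[32.1386 25.2988 26.4293 21.6561] k=[34 25 24 23]
t=16: x=[33.1358 25.1666 23.9433 23.3208] k=[31 22 21 26]

0.0128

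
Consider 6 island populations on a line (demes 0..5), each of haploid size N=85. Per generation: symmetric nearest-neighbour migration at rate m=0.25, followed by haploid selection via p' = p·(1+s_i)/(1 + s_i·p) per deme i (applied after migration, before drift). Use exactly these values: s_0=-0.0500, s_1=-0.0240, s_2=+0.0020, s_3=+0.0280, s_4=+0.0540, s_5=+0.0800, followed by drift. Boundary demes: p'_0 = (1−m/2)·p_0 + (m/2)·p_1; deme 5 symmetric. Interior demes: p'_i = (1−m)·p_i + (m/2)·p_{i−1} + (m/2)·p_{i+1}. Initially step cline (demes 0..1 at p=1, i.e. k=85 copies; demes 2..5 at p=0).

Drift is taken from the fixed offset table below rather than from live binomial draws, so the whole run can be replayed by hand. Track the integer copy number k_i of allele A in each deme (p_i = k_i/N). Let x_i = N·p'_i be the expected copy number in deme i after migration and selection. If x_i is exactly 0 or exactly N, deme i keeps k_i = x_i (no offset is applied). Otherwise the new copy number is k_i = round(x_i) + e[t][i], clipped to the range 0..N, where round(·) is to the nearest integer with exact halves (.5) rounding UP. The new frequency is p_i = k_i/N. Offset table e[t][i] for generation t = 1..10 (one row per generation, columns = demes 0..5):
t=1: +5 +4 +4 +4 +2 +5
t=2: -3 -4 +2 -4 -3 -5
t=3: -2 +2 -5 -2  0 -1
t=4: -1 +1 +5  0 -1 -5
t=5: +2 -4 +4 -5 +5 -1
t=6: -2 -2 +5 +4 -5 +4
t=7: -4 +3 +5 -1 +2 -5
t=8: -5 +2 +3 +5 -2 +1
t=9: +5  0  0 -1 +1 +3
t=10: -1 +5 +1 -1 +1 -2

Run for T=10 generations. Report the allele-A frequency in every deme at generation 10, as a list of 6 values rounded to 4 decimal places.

t=0: k=[85 85 0 0 0 0]
t=1: x=[85.0000 74.1471 10.6436 0.0000 0.0000 0.0000] k=[85 78 15 0 0 0]
t=2: x=[84.0794 70.7136 21.0316 1.9263 0.0000 0.0000] k=[81 67 23 0 0 0]
t=3: x=[78.9688 62.8545 25.6608 2.9527 0.0000 0.0000] k=[77 65 21 1 0 0]
t=4: x=[75.0585 60.5794 24.0344 3.4656 0.1317 0.0000] k=[74 62 29 3 0 0]
t=5: x=[71.9432 58.9381 29.9137 6.0278 0.3952 0.0000] k=[74 55 34 1 5 0]
t=6: x=[71.0367 54.2750 32.5401 5.7718 4.0742 0.6746] k=[69 52 38 10 0 5]
t=7: x=[66.1328 51.8853 36.2915 12.5424 1.9739 4.7056] k=[62 55 41 12 4 0]
t=8: x=[60.2345 53.6458 39.1672 14.9624 4.7295 0.5397] k=[55 56 42 20 3 2]
t=9: x=[54.1238 53.6458 41.0424 21.0594 5.2533 2.2904] k=[59 54 41 20 6 5]
t=10: x=[57.4282 52.5139 40.0423 21.3129 7.9980 5.5084] k=[56 58 41 20 9 4]

[0.6588, 0.6824, 0.4824, 0.2353, 0.1059, 0.0471]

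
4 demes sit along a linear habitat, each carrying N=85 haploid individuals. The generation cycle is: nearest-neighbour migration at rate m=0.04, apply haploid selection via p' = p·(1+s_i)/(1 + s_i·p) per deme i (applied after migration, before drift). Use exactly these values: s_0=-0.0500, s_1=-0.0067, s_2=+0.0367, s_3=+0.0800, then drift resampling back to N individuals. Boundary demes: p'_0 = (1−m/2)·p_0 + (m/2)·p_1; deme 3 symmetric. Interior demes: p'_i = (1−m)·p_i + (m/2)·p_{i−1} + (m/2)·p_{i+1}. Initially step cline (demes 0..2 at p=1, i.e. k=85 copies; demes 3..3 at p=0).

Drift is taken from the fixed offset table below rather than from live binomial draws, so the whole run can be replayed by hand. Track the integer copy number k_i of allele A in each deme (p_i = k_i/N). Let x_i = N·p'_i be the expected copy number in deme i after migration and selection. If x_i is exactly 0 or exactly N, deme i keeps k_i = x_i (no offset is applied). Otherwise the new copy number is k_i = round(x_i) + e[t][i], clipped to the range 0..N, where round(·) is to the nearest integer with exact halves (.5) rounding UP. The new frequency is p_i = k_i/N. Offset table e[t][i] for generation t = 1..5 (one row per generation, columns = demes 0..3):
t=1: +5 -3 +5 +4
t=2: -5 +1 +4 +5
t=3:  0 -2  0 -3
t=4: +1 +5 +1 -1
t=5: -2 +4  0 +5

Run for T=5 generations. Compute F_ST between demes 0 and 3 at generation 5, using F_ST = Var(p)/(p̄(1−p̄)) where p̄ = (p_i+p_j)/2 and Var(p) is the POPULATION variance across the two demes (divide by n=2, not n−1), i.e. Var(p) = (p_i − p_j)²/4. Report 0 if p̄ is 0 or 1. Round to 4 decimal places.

t=0: k=[85 85 85 0]
t=1: x=[85.0000 85.0000 83.3590 1.8331] k=[85 85 85 6]
t=2: x=[85.0000 85.0000 83.4749 8.1284] k=[85 85 85 13]
t=3: x=[85.0000 85.0000 83.6101 15.3861] k=[85 85 84 12]
t=4: x=[85.0000 84.9799 82.6633 14.3339] k=[85 85 84 13]
t=5: x=[85.0000 84.9799 82.6826 15.3651] k=[85 85 83 20]

0.6190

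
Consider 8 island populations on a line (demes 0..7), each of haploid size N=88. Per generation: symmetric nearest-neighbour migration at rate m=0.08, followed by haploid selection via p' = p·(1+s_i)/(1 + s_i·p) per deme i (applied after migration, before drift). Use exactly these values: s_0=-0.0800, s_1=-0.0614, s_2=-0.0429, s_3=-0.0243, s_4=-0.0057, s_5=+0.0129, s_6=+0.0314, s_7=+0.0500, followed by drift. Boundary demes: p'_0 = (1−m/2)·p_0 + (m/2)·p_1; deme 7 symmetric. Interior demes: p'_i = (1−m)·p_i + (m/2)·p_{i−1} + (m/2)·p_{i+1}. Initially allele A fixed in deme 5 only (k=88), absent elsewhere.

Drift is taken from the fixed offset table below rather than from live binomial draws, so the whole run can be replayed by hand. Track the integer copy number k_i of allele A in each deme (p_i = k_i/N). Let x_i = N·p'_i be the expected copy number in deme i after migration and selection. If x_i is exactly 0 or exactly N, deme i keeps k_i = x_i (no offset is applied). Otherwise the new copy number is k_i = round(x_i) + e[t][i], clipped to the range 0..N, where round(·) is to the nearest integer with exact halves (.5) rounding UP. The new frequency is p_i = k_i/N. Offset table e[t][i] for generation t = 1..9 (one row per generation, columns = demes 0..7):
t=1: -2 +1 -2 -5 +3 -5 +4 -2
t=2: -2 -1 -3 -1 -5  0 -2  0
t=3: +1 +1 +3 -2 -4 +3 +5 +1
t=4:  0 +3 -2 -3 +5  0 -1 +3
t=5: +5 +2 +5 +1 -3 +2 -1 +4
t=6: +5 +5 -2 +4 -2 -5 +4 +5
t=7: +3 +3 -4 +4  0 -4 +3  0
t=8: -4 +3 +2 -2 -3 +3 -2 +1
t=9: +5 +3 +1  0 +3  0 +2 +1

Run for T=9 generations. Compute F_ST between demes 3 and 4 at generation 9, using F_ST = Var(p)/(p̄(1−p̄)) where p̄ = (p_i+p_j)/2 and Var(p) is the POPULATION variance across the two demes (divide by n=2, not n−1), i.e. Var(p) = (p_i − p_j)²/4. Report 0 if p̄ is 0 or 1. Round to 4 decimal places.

t=0: k=[0 0 0 0 0 88 0 0]
t=1: x=[0.0000 0.0000 0.0000 0.0000 3.5007 81.0426 3.6260 0.0000] k=[0 0 0 0 7 76 8 0]
t=2: x=[0.0000 0.0000 0.0000 0.2732 9.4318 70.6989 10.6869 0.3359] k=[0 0 0 0 4 71 9 0]
t=3: x=[0.0000 0.0000 0.0000 0.1561 6.4856 66.0518 11.4238 0.3779] k=[0 0 0 0 2 69 16 1]
t=4: x=[0.0000 0.0000 0.0000 0.0781 4.5751 64.4219 17.9579 1.6785] k=[0 0 0 0 10 64 17 5]
t=5: x=[0.0000 0.0000 0.0000 0.3903 11.7019 60.2043 18.8540 5.7361] k=[0 0 0 1 9 62 18 10]
t=6: x=[0.0000 0.0000 0.0383 1.2493 10.7460 58.3724 19.9123 10.7728] k=[0 0 0 5 9 53 24 16]
t=7: x=[0.0000 0.0000 0.1914 4.8461 10.5468 50.3564 25.3949 16.9786] k=[0 0 0 9 11 46 28 17]
t=8: x=[0.0000 0.0000 0.3446 8.5286 12.2596 44.1620 28.8766 18.1323] k=[0 0 2 7 9 47 27 19]
t=9: x=[0.0000 0.0751 2.0312 6.7256 10.3875 44.9619 28.0677 20.0657] k=[0 3 3 7 13 45 30 21]

0.0115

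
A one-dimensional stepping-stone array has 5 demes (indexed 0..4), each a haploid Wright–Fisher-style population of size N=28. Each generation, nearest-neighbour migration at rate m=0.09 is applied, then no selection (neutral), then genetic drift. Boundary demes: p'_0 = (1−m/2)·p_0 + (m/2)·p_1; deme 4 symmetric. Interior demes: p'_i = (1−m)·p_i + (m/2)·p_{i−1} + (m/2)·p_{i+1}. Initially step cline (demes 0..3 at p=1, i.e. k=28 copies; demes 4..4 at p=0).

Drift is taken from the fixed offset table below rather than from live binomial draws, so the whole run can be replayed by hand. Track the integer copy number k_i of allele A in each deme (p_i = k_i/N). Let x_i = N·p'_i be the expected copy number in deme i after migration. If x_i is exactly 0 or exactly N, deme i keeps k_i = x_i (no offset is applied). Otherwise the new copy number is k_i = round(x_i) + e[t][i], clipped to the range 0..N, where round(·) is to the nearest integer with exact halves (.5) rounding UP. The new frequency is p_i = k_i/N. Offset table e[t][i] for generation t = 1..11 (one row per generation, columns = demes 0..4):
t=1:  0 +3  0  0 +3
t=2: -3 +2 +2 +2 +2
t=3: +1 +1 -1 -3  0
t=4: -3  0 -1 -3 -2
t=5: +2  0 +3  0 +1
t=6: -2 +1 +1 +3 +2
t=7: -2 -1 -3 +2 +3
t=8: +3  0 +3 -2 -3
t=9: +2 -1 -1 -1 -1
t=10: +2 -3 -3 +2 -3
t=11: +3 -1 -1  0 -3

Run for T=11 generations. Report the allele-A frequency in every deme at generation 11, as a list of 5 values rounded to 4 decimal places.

[1.0000, 0.8571, 0.8214, 0.8214, 0.2143]

t=0: k=[28 28 28 28 0]
t=1: x=[28.0000 28.0000 28.0000 26.7400 1.2600] k=[28 28 28 27 4]
t=2: x=[28.0000 28.0000 27.9550 26.0100 5.0350] k=[28 28 28 28 7]
t=3: x=[28.0000 28.0000 28.0000 27.0550 7.9450] k=[28 28 28 24 8]
t=4: x=[28.0000 28.0000 27.8200 23.4600 8.7200] k=[28 28 27 20 7]
t=5: x=[28.0000 27.9550 26.7300 19.7300 7.5850] k=[28 28 28 20 9]
t=6: x=[28.0000 28.0000 27.6400 19.8650 9.4950] k=[28 28 28 23 11]
t=7: x=[28.0000 28.0000 27.7750 22.6850 11.5400] k=[28 28 25 25 15]
t=8: x=[28.0000 27.8650 25.1350 24.5500 15.4500] k=[28 28 28 23 12]
t=9: x=[28.0000 28.0000 27.7750 22.7300 12.4950] k=[28 28 27 22 11]
t=10: x=[28.0000 27.9550 26.8200 21.7300 11.4950] k=[28 25 24 24 8]
t=11: x=[27.8650 25.0900 24.0450 23.2800 8.7200] k=[28 24 23 23 6]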